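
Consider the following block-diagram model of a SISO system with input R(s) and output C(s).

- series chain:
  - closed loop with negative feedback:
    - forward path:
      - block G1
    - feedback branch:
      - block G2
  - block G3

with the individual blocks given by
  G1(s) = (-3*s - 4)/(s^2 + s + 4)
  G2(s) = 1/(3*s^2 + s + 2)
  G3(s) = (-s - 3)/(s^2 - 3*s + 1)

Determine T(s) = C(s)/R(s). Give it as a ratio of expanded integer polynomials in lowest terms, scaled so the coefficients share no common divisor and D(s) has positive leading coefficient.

(1) collapse the loop (G1 forward, G2 return), giving (-9*s^3 - 15*s^2 - 10*s - 8)/(3*s^4 + 4*s^3 + 15*s^2 + 3*s + 4)
(2) reduce the series chain [G1/(1+G1*G2)], G3, which is the overall transfer function T(s) = C(s)/R(s) in lowest terms

Hence the answer: (9*s^4 + 42*s^3 + 55*s^2 + 38*s + 24)/(3*s^6 - 5*s^5 + 6*s^4 - 38*s^3 + 10*s^2 - 9*s + 4)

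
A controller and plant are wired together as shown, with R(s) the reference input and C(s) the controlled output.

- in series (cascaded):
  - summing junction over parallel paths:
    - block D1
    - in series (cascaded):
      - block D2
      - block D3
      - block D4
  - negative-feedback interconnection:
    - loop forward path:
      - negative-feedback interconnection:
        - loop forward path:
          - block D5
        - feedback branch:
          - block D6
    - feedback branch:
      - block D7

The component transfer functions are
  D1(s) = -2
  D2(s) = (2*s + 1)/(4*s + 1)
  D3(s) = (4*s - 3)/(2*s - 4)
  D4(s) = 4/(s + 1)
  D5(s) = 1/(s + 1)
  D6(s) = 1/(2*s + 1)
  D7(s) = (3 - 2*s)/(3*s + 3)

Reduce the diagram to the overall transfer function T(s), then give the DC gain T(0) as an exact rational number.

First reduce the diagram to T(s).

(1) cascade D2, D3, D4 -> (16*s^2 - 4*s - 6)/(4*s^3 - 3*s^2 - 9*s - 2)
(2) sum the parallel branches D1, (D2*D3*D4) -> (-8*s^3 + 22*s^2 + 14*s - 2)/(4*s^3 - 3*s^2 - 9*s - 2)
(3) feedback reduction of D5, D6 -> (2*s + 1)/(2*s^2 + 3*s + 2)
(4) apply the feedback formula to [D5/(1+D5*D6)], D7 -> (6*s^2 + 9*s + 3)/(6*s^3 + 11*s^2 + 19*s + 9)
(5) combine (D1+(D2*D3*D4)), [[D5/(1+D5*D6)]/(1+[D5/(1+D5*D6)]*D7)] in series -> (-48*s^4 + 108*s^3 + 150*s^2 + 30*s - 6)/(24*s^5 + 2*s^4 - 13*s^3 - 119*s^2 - 101*s - 18)
Step 5 gives the overall T(s). Then T(0) = -6/(-18) = 1/3.

Answer: 1/3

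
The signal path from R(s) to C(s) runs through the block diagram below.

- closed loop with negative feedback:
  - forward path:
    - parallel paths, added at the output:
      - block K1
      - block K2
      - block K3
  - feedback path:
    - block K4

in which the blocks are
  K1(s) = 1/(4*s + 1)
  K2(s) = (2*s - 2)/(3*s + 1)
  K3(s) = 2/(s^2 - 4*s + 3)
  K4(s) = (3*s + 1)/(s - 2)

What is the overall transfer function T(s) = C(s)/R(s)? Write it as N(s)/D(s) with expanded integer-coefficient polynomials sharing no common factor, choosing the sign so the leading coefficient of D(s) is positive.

The answer is (8*s^5 - 51*s^4 + 129*s^3 - 109*s^2 - 19*s + 2)/(36*s^5 - 162*s^4 + 233*s^3 + 85*s^2 - 25*s - 7).

Reasoning:
Step 1: add K1, K2, K3 (parallel) gives (8*s^4 - 35*s^3 + 59*s^2 + 9*s - 1)/(12*s^4 - 41*s^3 + 9*s^2 + 17*s + 3)
Step 2: apply the feedback formula to (K1+K2+K3), K4, which is the overall transfer function T(s) = C(s)/R(s) in lowest terms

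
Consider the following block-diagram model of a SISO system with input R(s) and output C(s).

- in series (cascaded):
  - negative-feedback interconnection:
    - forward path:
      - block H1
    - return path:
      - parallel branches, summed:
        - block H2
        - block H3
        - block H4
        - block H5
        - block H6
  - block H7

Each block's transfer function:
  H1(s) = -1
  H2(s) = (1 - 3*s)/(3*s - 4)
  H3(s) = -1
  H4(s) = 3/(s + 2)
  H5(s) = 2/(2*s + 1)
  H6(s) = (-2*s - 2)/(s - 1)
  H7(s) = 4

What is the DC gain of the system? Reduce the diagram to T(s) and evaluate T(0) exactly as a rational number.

The answer is 16/13.

Reasoning:
Step 1 - sum the parallel branches H2, H3, H4, H5, H6; result (-24*s^4 - 10*s^3 + 12*s^2 + 24*s + 34)/(6*s^4 + s^3 - 21*s^2 + 6*s + 8)
Step 2 - collapse the loop (H1 forward, (H2+H3+H4+H5+H6) return); result (-6*s^4 - s^3 + 21*s^2 - 6*s - 8)/(30*s^4 + 11*s^3 - 33*s^2 - 18*s - 26)
Step 3 - reduce the series chain [H1/(1+H1*(H2+H3+H4+H5+H6))], H7; result (-24*s^4 - 4*s^3 + 84*s^2 - 24*s - 32)/(30*s^4 + 11*s^3 - 33*s^2 - 18*s - 26)
Step 3 gives the overall T(s). Then T(0) = -32/(-26) = 16/13.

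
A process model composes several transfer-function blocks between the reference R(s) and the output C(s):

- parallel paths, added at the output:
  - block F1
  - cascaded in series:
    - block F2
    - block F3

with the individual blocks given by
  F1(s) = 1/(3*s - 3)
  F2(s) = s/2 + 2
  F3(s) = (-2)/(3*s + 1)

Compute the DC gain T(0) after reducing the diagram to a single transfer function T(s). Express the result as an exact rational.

Answer: -13/3

Working:
[1] reduce the series chain F2, F3: (-s - 4)/(3*s + 1)
[2] parallel reduction of F1, (F2*F3): (-3*s^2 - 6*s + 13)/(9*s^2 - 6*s - 3)
Evaluating the step-2 result (the overall T(s)) at s = 0 gives T(0) = 13/(-3) = -13/3.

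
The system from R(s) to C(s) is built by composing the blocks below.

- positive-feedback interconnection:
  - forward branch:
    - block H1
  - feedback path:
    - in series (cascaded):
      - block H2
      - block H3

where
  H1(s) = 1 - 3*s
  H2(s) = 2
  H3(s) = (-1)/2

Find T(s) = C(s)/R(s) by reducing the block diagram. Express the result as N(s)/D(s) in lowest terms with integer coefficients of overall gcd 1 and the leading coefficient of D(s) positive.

First reduce the diagram to T(s).

Step 1 - reduce the series chain H2, H3 -> -1
Step 2 - close the feedback loop around H1, (H2*H3); the result is T(s) itself (integer coefficients, no common factor, positive leading denominator coefficient)

Answer: (3*s - 1)/(3*s - 2)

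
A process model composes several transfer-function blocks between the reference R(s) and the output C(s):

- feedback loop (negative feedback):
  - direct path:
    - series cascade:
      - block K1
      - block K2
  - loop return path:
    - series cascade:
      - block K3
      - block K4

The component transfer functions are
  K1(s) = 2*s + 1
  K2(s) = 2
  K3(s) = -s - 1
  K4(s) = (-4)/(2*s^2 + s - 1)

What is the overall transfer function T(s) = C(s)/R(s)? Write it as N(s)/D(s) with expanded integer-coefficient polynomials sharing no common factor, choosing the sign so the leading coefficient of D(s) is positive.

Step 1 - series reduction of K1, K2 = 4*s + 2
Step 2 - series reduction of K3, K4 = 4/(2*s - 1)
Step 3 - reduce the feedback loop with forward (K1*K2) and return (K3*K4), giving the overall T(s)

Hence the answer: (8*s^2 - 2)/(18*s + 7)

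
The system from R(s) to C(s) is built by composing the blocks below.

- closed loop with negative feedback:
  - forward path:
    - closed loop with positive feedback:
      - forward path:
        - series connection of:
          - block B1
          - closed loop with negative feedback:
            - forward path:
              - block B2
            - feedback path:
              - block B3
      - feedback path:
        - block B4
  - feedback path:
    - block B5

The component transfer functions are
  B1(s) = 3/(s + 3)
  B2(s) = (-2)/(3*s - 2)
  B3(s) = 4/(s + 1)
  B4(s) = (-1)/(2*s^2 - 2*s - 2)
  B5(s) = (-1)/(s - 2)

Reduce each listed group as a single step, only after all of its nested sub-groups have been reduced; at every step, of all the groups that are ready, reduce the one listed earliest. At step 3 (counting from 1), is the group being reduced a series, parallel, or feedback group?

1. apply the feedback formula to B2, B3
2. series reduction of B1, [B2/(1+B2*B3)]
3. close the feedback loop around (B1*[B2/(1+B2*B3)]), B4
4. collapse the loop ([(B1*[B2/(1+B2*B3)])/(1-(B1*[B2/(1+B2*B3)])*B4)] forward, B5 return)
The group at step 3 is a feedback group.

Final answer: feedback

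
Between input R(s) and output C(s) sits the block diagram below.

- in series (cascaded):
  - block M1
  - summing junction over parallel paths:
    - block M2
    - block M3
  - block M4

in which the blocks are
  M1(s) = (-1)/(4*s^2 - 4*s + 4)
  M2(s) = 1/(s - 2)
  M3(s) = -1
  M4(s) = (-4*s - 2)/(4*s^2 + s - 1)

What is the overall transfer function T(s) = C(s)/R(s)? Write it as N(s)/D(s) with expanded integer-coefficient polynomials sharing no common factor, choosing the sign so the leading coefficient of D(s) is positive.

Step 1. add M2, M3 (parallel): (3 - s)/(s - 2)
Step 2. cascade M1, (M2+M3), M4: this yields T(s), and no further normalization is needed

Therefore the answer is (-2*s^2 + 5*s + 3)/(8*s^5 - 22*s^4 + 16*s^3 - 4*s^2 - 10*s + 4).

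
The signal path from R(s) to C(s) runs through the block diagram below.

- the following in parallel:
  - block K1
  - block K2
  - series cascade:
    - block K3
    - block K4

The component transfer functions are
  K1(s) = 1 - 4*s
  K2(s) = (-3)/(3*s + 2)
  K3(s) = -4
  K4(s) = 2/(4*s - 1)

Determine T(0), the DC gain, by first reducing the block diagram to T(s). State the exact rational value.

Step 1: combine K3, K4 in series, giving (-8)/(4*s - 1)
Step 2: sum the parallel branches K1, K2, (K3*K4), giving (-48*s^3 - 8*s^2 - 23*s - 15)/(12*s^2 + 5*s - 2)
The step-2 result is T(s). Setting s = 0: T(0) = -15/(-2) = 15/2.

Hence the answer: 15/2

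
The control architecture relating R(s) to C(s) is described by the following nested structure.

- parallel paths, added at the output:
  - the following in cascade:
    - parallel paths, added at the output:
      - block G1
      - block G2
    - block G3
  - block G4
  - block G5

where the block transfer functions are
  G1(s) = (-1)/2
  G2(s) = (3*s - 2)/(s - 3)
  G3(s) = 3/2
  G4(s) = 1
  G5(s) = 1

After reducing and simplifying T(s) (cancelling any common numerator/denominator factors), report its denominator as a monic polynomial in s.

First reduce the diagram to T(s).

Step 1. reduce the parallel group G1, G2 -> (5*s - 1)/(2*s - 6)
Step 2. cascade (G1+G2), G3 -> (15*s - 3)/(4*s - 12)
Step 3. parallel reduction of ((G1+G2)*G3), G4, G5 -> (23*s - 27)/(4*s - 12)
That last expression is T(s), already simplified. Scaling its denominator by 1/4 (the reciprocal of the leading coefficient) yields the monic denominator.

Answer: s - 3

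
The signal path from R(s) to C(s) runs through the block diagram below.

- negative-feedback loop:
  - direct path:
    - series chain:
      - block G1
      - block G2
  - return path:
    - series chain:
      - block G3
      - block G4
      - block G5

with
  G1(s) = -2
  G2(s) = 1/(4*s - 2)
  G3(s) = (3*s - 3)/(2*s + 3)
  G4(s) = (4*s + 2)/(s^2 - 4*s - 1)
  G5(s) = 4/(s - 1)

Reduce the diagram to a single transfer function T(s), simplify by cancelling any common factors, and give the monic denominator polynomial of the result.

(1) combine G1, G2 in series -> (-1)/(2*s - 1)
(2) cascade G3, G4, G5 -> (48*s + 24)/(2*s^3 - 5*s^2 - 14*s - 3)
(3) close the feedback loop around (G1*G2), (G3*G4*G5) -> (-2*s^3 + 5*s^2 + 14*s + 3)/(4*s^4 - 12*s^3 - 23*s^2 - 40*s - 21)
No further cancellation is possible in the step-3 result, so that is T(s). Its denominator becomes monic after dividing by the leading coefficient 4.

Final answer: s^4 - 3*s^3 - 23*s^2/4 - 10*s - 21/4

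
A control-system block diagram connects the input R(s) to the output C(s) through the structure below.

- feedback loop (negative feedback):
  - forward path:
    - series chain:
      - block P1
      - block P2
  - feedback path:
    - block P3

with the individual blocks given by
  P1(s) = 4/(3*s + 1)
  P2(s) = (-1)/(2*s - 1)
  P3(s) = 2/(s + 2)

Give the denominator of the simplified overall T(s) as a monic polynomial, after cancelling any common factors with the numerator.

Reducing step by step:

[1] reduce the series chain P1, P2 -> (-4)/(6*s^2 - s - 1)
[2] reduce the feedback loop with forward (P1*P2) and return P3 -> (-4*s - 8)/(6*s^3 + 11*s^2 - 3*s - 10)
Step 2 gives the fully reduced T(s), with no common factor left to cancel. The denominator's leading coefficient is 6, so divide each of its coefficients by 6 to get the monic form.

Answer: s^3 + 11*s^2/6 - s/2 - 5/3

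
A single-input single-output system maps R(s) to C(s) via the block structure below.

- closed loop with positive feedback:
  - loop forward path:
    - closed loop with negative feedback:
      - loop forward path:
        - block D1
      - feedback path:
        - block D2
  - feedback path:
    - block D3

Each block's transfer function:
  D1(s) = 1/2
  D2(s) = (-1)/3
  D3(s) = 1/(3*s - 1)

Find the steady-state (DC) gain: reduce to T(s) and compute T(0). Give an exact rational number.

Step 1 - collapse the loop (D1 forward, D2 return): 3/5
Step 2 - collapse the loop ([D1/(1+D1*D2)] forward, D3 return): (9*s - 3)/(15*s - 8)
Step 2 gives the overall T(s). Then T(0) = -3/(-8) = 3/8.

Answer: 3/8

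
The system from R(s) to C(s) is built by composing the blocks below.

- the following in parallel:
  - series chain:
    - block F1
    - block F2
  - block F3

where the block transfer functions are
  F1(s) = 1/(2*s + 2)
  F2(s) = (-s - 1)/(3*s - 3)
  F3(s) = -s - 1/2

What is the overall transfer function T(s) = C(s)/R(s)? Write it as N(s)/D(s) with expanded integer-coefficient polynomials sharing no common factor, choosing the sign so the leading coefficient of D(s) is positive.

(1) series reduction of F1, F2 gives (-1)/(6*s - 6)
(2) add (F1*F2), F3 (parallel): this yields T(s), and no further normalization is needed

Final answer: (-6*s^2 + 3*s + 2)/(6*s - 6)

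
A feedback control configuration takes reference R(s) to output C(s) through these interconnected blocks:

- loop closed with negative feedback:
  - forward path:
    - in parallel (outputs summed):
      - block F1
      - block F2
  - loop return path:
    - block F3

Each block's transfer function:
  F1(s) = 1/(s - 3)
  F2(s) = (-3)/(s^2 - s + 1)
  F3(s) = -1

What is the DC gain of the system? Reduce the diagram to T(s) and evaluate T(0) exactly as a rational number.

Reducing step by step:

Step 1. reduce the parallel group F1, F2 = (s^2 - 4*s + 10)/(s^3 - 4*s^2 + 4*s - 3)
Step 2. apply the feedback formula to (F1+F2), F3 = (s^2 - 4*s + 10)/(s^3 - 5*s^2 + 8*s - 13)
DC gain: substitute s = 0 into T(s) from step 2: T(0) = 10/(-13) = -10/13.

Answer: -10/13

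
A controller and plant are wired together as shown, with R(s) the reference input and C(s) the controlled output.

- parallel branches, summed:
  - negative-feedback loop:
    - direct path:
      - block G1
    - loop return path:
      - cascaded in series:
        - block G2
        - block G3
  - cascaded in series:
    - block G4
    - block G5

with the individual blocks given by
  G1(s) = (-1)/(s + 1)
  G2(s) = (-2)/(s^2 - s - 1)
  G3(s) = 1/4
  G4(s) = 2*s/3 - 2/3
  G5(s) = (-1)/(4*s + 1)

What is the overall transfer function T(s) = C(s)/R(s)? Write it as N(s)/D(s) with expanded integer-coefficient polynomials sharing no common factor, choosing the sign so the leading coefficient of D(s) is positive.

Step 1. reduce the series chain G2, G3, giving (-1)/(2*s^2 - 2*s - 2)
Step 2. apply the feedback formula to G1, (G2*G3), giving (-2*s^2 + 2*s + 2)/(2*s^3 - 4*s - 1)
Step 3. series reduction of G4, G5, giving (2 - 2*s)/(12*s + 3)
Step 4. add [G1/(1+G1*(G2*G3))], (G4*G5) (parallel) - this is the overall T(s), already in the required normalized form

Therefore the answer is (-4*s^4 - 20*s^3 + 26*s^2 + 24*s + 4)/(24*s^4 + 6*s^3 - 48*s^2 - 24*s - 3).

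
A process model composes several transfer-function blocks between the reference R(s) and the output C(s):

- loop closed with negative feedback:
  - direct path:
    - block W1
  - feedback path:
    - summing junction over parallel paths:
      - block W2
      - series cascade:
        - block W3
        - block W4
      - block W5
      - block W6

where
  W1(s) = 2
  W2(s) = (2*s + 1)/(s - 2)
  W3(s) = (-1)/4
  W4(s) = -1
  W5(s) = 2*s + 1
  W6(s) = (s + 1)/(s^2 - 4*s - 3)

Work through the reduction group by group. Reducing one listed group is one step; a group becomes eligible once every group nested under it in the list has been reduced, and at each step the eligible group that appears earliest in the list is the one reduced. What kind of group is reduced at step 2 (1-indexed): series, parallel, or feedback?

Step 1 - cascade W3, W4
Step 2 - parallel reduction of W2, (W3*W4), W5, W6
Step 3 - collapse the loop (W1 forward, (W2+(W3*W4)+W5+W6) return)
So the answer for step 2 is parallel.

Final answer: parallel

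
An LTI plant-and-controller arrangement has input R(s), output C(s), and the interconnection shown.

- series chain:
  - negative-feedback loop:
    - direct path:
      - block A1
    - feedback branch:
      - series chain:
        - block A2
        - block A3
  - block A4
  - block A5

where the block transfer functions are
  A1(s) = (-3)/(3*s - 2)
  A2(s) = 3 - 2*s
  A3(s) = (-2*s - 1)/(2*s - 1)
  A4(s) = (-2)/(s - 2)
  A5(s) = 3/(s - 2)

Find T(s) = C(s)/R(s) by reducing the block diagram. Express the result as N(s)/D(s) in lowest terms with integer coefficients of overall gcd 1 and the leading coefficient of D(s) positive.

First reduce the diagram to T(s).

Step 1. series reduction of A2, A3; result (4*s^2 - 4*s - 3)/(2*s - 1)
Step 2. close the feedback loop around A1, (A2*A3); result (6*s - 3)/(6*s^2 - 5*s - 11)
Step 3. reduce the series chain [A1/(1+A1*(A2*A3))], A4, A5, which is the overall transfer function T(s) = C(s)/R(s) in lowest terms

Answer: (18 - 36*s)/(6*s^4 - 29*s^3 + 33*s^2 + 24*s - 44)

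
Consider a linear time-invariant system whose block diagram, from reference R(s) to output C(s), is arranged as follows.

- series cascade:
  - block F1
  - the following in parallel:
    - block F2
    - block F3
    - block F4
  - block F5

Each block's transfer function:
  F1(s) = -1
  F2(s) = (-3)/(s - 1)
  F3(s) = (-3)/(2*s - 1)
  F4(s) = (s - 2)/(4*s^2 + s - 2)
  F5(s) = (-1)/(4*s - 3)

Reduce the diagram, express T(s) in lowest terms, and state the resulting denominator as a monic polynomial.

The answer is s^5 - 2*s^4 + 9*s^3/16 + 37*s^2/32 - 29*s/32 + 3/16.

Reasoning:
Step 1 - reduce the parallel group F2, F3, F4: (-34*s^3 + 8*s^2 + 31*s - 14)/(8*s^4 - 10*s^3 - 3*s^2 + 7*s - 2)
Step 2 - cascade F1, (F2+F3+F4), F5: (-34*s^3 + 8*s^2 + 31*s - 14)/(32*s^5 - 64*s^4 + 18*s^3 + 37*s^2 - 29*s + 6)
T(s) is the step-2 result (common factors already cancelled). Leading coefficient of the denominator: 32. Divide through by 32 for the monic polynomial.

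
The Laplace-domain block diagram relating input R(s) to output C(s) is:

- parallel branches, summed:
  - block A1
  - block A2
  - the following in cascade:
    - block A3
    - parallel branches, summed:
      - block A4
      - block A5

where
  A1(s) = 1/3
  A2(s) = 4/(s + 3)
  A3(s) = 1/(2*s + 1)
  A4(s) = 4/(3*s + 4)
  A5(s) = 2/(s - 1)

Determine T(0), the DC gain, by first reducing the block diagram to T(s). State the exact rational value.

Step 1 - reduce the parallel group A4, A5 = (10*s + 4)/(3*s^2 + s - 4)
Step 2 - combine A3, (A4+A5) in series = (10*s + 4)/(6*s^3 + 5*s^2 - 7*s - 4)
Step 3 - reduce the parallel group A1, A2, (A3*(A4+A5)) = (6*s^4 + 95*s^3 + 98*s^2 - 7*s - 24)/(18*s^4 + 69*s^3 + 24*s^2 - 75*s - 36)
Evaluating the step-3 result (the overall T(s)) at s = 0 gives T(0) = -24/(-36) = 2/3.

Therefore the answer is 2/3.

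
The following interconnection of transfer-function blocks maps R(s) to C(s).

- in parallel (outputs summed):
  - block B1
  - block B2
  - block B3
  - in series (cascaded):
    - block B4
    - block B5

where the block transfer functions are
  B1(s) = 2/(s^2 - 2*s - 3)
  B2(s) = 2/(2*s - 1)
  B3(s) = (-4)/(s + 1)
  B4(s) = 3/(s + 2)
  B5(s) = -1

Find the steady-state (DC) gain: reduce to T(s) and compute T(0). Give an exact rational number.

Step 1. reduce the series chain B4, B5, giving (-3)/(s + 2)
Step 2. parallel reduction of B1, B2, B3, (B4*B5), giving (-12*s^3 + 31*s^2 + 48*s - 49)/(2*s^4 - s^3 - 14*s^2 - 5*s + 6)
Evaluating the step-2 result (the overall T(s)) at s = 0 gives T(0) = -49/6.

Answer: -49/6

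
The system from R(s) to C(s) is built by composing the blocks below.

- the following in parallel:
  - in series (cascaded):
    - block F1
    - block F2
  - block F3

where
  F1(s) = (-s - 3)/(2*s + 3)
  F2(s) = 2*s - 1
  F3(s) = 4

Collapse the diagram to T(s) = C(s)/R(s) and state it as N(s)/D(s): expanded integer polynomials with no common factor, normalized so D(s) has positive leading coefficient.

Step 1: reduce the series chain F1, F2; result (-2*s^2 - 5*s + 3)/(2*s + 3)
Step 2: reduce the parallel group (F1*F2), F3 - this is the overall T(s), already in the required normalized form

Final answer: (-2*s^2 + 3*s + 15)/(2*s + 3)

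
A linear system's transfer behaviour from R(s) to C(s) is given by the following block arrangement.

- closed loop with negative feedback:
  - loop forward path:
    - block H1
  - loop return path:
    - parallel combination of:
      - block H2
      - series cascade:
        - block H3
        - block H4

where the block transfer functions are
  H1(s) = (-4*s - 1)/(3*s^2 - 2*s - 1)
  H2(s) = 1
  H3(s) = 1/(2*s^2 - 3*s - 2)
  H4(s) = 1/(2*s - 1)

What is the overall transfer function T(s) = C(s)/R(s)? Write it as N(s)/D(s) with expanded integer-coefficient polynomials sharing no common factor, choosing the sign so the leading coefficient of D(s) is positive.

(1) combine H3, H4 in series = 1/(4*s^3 - 8*s^2 - s + 2)
(2) sum the parallel branches H2, (H3*H4) = (4*s^3 - 8*s^2 - s + 3)/(4*s^3 - 8*s^2 - s + 2)
(3) apply the feedback formula to H1, (H2+(H3*H4)), which is the overall transfer function T(s) = C(s)/R(s) in lowest terms

Therefore the answer is (-16*s^4 + 28*s^3 + 12*s^2 - 7*s - 2)/(12*s^5 - 48*s^4 + 37*s^3 + 28*s^2 - 14*s - 5).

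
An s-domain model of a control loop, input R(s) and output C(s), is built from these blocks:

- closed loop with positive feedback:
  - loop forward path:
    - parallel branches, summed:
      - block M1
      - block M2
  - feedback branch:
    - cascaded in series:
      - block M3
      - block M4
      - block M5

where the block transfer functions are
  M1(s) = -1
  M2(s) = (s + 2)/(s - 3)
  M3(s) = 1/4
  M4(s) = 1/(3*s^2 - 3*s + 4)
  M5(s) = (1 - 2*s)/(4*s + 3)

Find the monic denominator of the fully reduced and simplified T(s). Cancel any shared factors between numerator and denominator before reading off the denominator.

First reduce the diagram to T(s).

Step 1 - combine M1, M2 in parallel: 5/(s - 3)
Step 2 - cascade M3, M4, M5: (1 - 2*s)/(48*s^3 - 12*s^2 + 28*s + 48)
Step 3 - feedback reduction of (M1+M2), (M3*M4*M5): (240*s^3 - 60*s^2 + 140*s + 240)/(48*s^4 - 156*s^3 + 64*s^2 - 26*s - 149)
T(s) is the step-3 result (common factors already cancelled). Leading coefficient of the denominator: 48. Divide through by 48 for the monic polynomial.

Answer: s^4 - 13*s^3/4 + 4*s^2/3 - 13*s/24 - 149/48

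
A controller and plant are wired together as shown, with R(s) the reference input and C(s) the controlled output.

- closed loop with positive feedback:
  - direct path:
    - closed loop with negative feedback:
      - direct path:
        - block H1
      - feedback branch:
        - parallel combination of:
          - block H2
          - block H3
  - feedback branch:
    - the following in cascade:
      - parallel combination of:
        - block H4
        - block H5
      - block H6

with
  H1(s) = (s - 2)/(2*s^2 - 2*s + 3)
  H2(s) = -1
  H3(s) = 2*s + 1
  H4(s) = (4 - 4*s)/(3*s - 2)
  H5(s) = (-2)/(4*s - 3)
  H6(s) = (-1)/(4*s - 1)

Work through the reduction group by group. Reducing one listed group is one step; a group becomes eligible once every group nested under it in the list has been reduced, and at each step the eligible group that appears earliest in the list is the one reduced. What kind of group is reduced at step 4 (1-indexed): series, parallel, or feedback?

The answer is series.

Reasoning:
Step 1. reduce the parallel group H2, H3
Step 2. collapse the loop (H1 forward, (H2+H3) return)
Step 3. combine H4, H5 in parallel
Step 4. combine (H4+H5), H6 in series
Step 5. close the feedback loop around [H1/(1+H1*(H2+H3))], ((H4+H5)*H6)
The group at step 4 is a series group.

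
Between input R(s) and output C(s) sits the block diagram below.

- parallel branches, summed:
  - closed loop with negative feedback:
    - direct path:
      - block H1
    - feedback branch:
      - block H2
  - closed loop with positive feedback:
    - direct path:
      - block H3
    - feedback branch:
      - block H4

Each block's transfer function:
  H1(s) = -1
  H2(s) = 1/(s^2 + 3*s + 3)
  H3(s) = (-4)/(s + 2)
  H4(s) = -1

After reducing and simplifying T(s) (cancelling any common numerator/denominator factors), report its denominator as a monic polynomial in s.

The answer is s^3 + s^2 - 4*s - 4.

Reasoning:
Step 1. reduce the feedback loop with forward H1 and return H2 -> (-s^2 - 3*s - 3)/(s^2 + 3*s + 2)
Step 2. close the feedback loop around H3, H4 -> (-4)/(s - 2)
Step 3. add [H1/(1+H1*H2)], [H3/(1-H3*H4)] (parallel) -> (-s^3 - 5*s^2 - 9*s - 2)/(s^3 + s^2 - 4*s - 4)
No further cancellation is possible in the step-3 result, so that is T(s). Its denominator is already monic.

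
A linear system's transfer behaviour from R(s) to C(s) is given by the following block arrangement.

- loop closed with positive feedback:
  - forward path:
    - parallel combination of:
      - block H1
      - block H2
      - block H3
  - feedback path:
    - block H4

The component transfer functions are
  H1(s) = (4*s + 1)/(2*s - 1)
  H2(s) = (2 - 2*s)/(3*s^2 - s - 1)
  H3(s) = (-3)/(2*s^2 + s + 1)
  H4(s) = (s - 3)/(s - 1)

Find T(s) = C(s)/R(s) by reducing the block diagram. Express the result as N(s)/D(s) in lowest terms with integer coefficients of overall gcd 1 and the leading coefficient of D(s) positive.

[1] reduce the parallel group H1, H2, H3: (24*s^5 + 2*s^4 - 9*s^3 + 5*s^2 + s - 6)/(12*s^5 - 4*s^4 - s^3 - 4*s^2 + 1)
[2] reduce the feedback loop with forward (H1+H2+H3) and return H4, which is the overall transfer function T(s) = C(s)/R(s) in lowest terms

Answer: (-24*s^6 + 22*s^5 + 11*s^4 - 14*s^3 + 4*s^2 + 7*s - 6)/(12*s^6 - 54*s^5 - 18*s^4 + 35*s^3 - 18*s^2 - 10*s + 19)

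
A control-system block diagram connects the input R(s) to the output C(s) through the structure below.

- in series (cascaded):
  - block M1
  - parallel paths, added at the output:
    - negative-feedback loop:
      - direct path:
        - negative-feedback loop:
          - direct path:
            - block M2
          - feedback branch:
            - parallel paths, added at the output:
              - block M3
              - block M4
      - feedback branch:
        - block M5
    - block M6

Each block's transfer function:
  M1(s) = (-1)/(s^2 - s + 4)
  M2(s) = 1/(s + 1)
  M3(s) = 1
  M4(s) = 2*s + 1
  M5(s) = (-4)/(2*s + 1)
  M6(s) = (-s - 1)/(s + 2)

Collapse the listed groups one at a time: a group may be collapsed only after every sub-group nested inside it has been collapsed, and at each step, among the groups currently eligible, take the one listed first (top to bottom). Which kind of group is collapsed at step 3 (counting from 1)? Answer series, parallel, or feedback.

Step 1 - sum the parallel branches M3, M4
Step 2 - feedback reduction of M2, (M3+M4)
Step 3 - reduce the feedback loop with forward [M2/(1+M2*(M3+M4))] and return M5
Step 4 - add [[M2/(1+M2*(M3+M4))]/(1+[M2/(1+M2*(M3+M4))]*M5)], M6 (parallel)
Step 5 - combine M1, ([[M2/(1+M2*(M3+M4))]/(1+[M2/(1+M2*(M3+M4))]*M5)]+M6) in series
The group at step 3 is a feedback group.

Therefore the answer is feedback.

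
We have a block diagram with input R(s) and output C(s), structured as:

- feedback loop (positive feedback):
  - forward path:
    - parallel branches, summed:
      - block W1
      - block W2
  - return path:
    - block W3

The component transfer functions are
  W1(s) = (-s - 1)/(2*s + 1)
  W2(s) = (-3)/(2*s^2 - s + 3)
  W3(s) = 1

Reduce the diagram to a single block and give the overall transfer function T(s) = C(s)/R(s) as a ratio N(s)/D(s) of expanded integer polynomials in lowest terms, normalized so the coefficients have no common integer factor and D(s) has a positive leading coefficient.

1. combine W1, W2 in parallel -> (-2*s^3 - s^2 - 8*s - 6)/(4*s^3 + 5*s + 3)
2. reduce the feedback loop with forward (W1+W2) and return W3, giving the overall T(s)

Answer: (-2*s^3 - s^2 - 8*s - 6)/(6*s^3 + s^2 + 13*s + 9)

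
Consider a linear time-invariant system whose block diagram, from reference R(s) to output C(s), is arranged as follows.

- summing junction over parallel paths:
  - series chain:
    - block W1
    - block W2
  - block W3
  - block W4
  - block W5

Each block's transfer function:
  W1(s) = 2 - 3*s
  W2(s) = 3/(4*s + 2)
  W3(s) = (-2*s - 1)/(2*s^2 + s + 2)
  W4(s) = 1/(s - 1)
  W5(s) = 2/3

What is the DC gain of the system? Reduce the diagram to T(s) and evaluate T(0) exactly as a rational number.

Answer: 13/6

Working:
(1) series reduction of W1, W2 -> (6 - 9*s)/(4*s + 2)
(2) sum the parallel branches (W1*W2), W3, W4, W5 -> (-38*s^4 + 63*s^3 - 17*s^2 + 108*s - 26)/(24*s^4 + 6*s^2 - 18*s - 12)
That last expression is T(s); at s = 0 only the constant terms survive, so T(0) = -26/(-12) = 13/6.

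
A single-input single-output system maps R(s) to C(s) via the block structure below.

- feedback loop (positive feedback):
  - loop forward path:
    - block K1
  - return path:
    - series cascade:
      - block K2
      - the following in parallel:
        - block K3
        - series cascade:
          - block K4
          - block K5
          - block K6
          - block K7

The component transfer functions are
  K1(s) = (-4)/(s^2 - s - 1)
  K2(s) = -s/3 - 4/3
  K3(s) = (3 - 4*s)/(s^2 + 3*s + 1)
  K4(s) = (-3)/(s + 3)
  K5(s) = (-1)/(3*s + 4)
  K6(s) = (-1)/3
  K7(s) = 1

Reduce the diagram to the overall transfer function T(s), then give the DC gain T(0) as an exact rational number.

Answer: 36/149

Working:
Step 1: series reduction of K4, K5, K6, K7 -> (-1)/(3*s^2 + 13*s + 12)
Step 2: reduce the parallel group K3, (K4*K5*K6*K7) -> (-12*s^3 - 44*s^2 - 12*s + 35)/(3*s^4 + 22*s^3 + 54*s^2 + 49*s + 12)
Step 3: reduce the series chain K2, (K3+(K4*K5*K6*K7)) -> (12*s^4 + 92*s^3 + 188*s^2 + 13*s - 140)/(9*s^4 + 66*s^3 + 162*s^2 + 147*s + 36)
Step 4: feedback reduction of K1, (K2*(K3+(K4*K5*K6*K7))) -> (-36*s^4 - 264*s^3 - 648*s^2 - 588*s - 144)/(9*s^6 + 57*s^5 + 135*s^4 + 287*s^3 + 479*s^2 - 131*s - 596)
Step 4 gives the overall T(s). Then T(0) = -144/(-596) = 36/149.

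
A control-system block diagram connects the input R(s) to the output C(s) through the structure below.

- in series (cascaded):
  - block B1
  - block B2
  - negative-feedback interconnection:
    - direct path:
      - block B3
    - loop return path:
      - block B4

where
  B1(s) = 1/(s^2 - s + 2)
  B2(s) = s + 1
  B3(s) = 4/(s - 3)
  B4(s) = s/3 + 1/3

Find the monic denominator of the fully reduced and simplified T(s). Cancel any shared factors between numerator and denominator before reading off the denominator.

Reducing step by step:

Step 1: feedback reduction of B3, B4 gives 12/(7*s - 5)
Step 2: multiply B1, B2, [B3/(1+B3*B4)] (series) gives (12*s + 12)/(7*s^3 - 12*s^2 + 19*s - 10)
T(s) is the step-2 result (common factors already cancelled). Leading coefficient of the denominator: 7. Divide through by 7 for the monic polynomial.

Answer: s^3 - 12*s^2/7 + 19*s/7 - 10/7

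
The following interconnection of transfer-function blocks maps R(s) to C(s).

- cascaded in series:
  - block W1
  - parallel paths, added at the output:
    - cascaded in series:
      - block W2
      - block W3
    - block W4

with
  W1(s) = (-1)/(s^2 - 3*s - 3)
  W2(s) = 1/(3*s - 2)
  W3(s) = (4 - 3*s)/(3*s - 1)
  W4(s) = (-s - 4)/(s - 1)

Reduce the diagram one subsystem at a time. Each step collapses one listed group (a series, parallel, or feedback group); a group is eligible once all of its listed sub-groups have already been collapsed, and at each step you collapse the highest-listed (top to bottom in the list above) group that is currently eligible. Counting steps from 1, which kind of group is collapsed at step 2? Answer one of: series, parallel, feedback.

Step 1. cascade W2, W3
Step 2. sum the parallel branches (W2*W3), W4
Step 3. cascade W1, ((W2*W3)+W4)
Step 2 collapses a parallel group.

Final answer: parallel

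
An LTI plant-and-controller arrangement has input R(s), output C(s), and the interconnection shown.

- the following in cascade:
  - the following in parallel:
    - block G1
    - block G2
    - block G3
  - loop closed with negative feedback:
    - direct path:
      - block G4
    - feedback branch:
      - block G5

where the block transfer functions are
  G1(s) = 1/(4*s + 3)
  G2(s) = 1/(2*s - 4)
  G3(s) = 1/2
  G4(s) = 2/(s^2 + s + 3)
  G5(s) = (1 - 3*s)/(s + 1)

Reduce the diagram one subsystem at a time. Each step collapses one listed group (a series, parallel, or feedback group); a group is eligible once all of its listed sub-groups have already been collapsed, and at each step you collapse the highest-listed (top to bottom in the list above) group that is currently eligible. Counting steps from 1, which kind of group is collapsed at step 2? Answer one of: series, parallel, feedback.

1. add G1, G2, G3 (parallel)
2. reduce the feedback loop with forward G4 and return G5
3. multiply (G1+G2+G3), [G4/(1+G4*G5)] (series)
Step 2: feedback.

Hence the answer: feedback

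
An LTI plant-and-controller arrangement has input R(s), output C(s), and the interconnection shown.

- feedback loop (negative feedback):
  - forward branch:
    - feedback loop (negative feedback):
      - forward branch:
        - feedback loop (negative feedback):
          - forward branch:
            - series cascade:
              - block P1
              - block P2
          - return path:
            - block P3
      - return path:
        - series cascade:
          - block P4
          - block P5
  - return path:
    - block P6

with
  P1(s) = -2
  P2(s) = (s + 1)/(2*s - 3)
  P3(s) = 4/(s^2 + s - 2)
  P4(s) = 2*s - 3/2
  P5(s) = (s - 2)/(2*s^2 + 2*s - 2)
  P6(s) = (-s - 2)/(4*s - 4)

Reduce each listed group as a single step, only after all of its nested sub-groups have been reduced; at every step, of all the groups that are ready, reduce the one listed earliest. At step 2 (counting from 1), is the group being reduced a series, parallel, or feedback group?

Step 1: combine P1, P2 in series
Step 2: collapse the loop ((P1*P2) forward, P3 return)
Step 3: cascade P4, P5
Step 4: apply the feedback formula to [(P1*P2)/(1+(P1*P2)*P3)], (P4*P5)
Step 5: feedback reduction of [[(P1*P2)/(1+(P1*P2)*P3)]/(1+[(P1*P2)/(1+(P1*P2)*P3)]*(P4*P5))], P6
At step 2 the group reduced is feedback.

Therefore the answer is feedback.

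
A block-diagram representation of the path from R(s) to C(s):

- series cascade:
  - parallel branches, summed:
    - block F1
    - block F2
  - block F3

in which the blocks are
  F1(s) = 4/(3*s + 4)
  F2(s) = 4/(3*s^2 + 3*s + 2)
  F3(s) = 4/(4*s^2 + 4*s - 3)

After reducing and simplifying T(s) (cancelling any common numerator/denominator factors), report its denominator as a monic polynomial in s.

Reducing step by step:

Step 1: parallel reduction of F1, F2, giving (12*s^2 + 24*s + 24)/(9*s^3 + 21*s^2 + 18*s + 8)
Step 2: cascade (F1+F2), F3, giving (48*s^2 + 96*s + 96)/(36*s^5 + 120*s^4 + 129*s^3 + 41*s^2 - 22*s - 24)
That last expression is T(s), already simplified. Scaling its denominator by 1/36 (the reciprocal of the leading coefficient) yields the monic denominator.

Answer: s^5 + 10*s^4/3 + 43*s^3/12 + 41*s^2/36 - 11*s/18 - 2/3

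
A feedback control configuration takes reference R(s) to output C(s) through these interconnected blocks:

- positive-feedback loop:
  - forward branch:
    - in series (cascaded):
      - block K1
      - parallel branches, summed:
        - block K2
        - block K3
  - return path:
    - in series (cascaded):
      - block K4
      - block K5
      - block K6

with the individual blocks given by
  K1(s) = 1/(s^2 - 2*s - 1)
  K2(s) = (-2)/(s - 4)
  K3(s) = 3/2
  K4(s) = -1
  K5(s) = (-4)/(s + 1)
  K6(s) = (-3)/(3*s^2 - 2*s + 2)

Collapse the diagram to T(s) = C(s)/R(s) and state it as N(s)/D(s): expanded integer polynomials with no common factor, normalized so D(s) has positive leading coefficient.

The answer is (9*s^4 - 45*s^3 - 16*s^2 + 6*s - 32)/(6*s^6 - 34*s^5 + 30*s^4 + 42*s^3 - 16*s^2 + 64*s - 176).

Reasoning:
[1] combine K2, K3 in parallel -> (3*s - 16)/(2*s - 8)
[2] reduce the series chain K1, (K2+K3) -> (3*s - 16)/(2*s^3 - 12*s^2 + 14*s + 8)
[3] combine K4, K5, K6 in series -> (-12)/(3*s^3 + s^2 + 2)
[4] feedback reduction of (K1*(K2+K3)), (K4*K5*K6) - this is the overall T(s), already in the required normalized form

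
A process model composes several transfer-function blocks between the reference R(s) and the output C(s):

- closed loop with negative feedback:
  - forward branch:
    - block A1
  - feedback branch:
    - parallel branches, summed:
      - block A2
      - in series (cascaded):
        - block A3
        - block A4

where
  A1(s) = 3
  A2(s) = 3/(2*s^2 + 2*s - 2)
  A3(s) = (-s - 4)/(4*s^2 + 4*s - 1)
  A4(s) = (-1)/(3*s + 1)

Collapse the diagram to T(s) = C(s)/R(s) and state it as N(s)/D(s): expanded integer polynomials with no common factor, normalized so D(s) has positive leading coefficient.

[1] series reduction of A3, A4, giving (s + 4)/(12*s^3 + 16*s^2 + s - 1)
[2] add A2, (A3*A4) (parallel), giving (38*s^3 + 58*s^2 + 9*s - 11)/(24*s^5 + 56*s^4 + 10*s^3 - 32*s^2 - 4*s + 2)
[3] reduce the feedback loop with forward A1 and return (A2+(A3*A4)), giving the overall T(s)

Hence the answer: (72*s^5 + 168*s^4 + 30*s^3 - 96*s^2 - 12*s + 6)/(24*s^5 + 56*s^4 + 124*s^3 + 142*s^2 + 23*s - 31)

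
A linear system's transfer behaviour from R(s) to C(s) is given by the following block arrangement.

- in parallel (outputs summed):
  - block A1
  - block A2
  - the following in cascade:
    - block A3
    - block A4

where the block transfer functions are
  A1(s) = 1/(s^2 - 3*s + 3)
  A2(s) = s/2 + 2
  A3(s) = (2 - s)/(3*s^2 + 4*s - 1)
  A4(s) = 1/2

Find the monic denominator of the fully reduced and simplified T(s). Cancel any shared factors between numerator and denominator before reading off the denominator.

The answer is s^4 - 5*s^3/3 - 4*s^2/3 + 5*s - 1.

Reasoning:
(1) reduce the series chain A3, A4, giving (2 - s)/(6*s^2 + 8*s - 2)
(2) parallel reduction of A1, A2, (A3*A4), giving (3*s^5 + 7*s^4 - 25*s^3 + 10*s^2 + 56*s - 8)/(6*s^4 - 10*s^3 - 8*s^2 + 30*s - 6)
Step 2 gives the fully reduced T(s), with no common factor left to cancel. The denominator's leading coefficient is 6, so divide each of its coefficients by 6 to get the monic form.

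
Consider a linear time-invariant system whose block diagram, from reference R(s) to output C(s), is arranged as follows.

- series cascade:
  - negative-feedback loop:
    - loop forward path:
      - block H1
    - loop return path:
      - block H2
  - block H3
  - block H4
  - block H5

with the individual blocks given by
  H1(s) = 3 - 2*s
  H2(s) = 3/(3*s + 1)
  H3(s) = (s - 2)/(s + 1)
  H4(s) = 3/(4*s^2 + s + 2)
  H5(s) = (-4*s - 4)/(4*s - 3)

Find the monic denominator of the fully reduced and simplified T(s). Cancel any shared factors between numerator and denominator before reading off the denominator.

Reducing step by step:

(1) reduce the feedback loop with forward H1 and return H2; result (6*s^2 - 7*s - 3)/(3*s - 10)
(2) reduce the series chain [H1/(1+H1*H2)], H3, H4, H5; result (-72*s^3 + 228*s^2 - 132*s - 72)/(48*s^4 - 184*s^3 + 95*s^2 - 68*s + 60)
No further cancellation is possible in the step-2 result, so that is T(s). Its denominator becomes monic after dividing by the leading coefficient 48.

Answer: s^4 - 23*s^3/6 + 95*s^2/48 - 17*s/12 + 5/4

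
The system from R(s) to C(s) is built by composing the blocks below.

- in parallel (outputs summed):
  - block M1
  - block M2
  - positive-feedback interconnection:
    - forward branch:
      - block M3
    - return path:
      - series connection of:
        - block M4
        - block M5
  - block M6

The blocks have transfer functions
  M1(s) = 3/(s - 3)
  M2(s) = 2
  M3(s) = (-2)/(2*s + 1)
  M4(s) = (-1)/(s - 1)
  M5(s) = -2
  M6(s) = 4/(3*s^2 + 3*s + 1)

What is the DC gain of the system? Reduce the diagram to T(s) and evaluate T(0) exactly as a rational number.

First reduce the diagram to T(s).

(1) cascade M4, M5, giving 2/(s - 1)
(2) close the feedback loop around M3, (M4*M5), giving (2 - 2*s)/(2*s^2 - s + 3)
(3) combine M1, M2, [M3/(1-M3*(M4*M5))], M6 in parallel, giving (12*s^5 - 18*s^4 + 33*s^3 - 32*s^2 - 4*s - 51)/(6*s^5 - 15*s^4 - s^3 - 16*s^2 - 21*s - 9)
The step-3 result is T(s). Setting s = 0: T(0) = -51/(-9) = 17/3.

Answer: 17/3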